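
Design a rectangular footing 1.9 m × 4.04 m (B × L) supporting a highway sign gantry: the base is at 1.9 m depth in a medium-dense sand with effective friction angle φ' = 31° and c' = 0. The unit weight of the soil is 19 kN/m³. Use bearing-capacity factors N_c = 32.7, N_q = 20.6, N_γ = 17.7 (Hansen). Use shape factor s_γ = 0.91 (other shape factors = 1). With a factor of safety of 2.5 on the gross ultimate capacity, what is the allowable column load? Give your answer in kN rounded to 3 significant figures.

q = γ·D_f = 19 × 1.9 = 36.1 kPa.
q·N_q = 36.1 × 20.6 = 743.66 kPa
0.5·γ·B·N_γ·s_γ = 0.5 × 19 × 1.9 × 17.7 × 0.91 = 290.73 kPa
q_ult = 743.66 + 290.73 = 1034.4 kPa.
Gross allowable pressure q_all = 1034.4 / 2.5 = 413.76 kPa.
Footing area = 7.676 m², so allowable column load = 413.76 × 7.676 = 3176 kN.

P_all ≈ 3180 kN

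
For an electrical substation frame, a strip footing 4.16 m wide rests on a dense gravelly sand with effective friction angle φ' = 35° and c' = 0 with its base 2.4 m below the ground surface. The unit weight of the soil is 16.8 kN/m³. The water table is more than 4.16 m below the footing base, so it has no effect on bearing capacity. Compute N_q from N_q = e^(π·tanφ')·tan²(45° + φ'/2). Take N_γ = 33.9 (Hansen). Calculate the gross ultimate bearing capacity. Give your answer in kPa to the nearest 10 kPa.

q_ult ≈ 2530 kPa

tan35° = 0.7002, so N_q = e^(π×0.7002)·tan²(62.5°) = 9.023 × 3.69 = 33.3.
Effective surcharge at the founding depth q = γ·D_f = 16.8 × 2.4 = 40.32 kPa.
q_ult = q·N_q + 0.5·γ·B·N_γ
     = 40.32 × 33.296 + 0.5 × 16.8 × 4.16 × 33.9
     = 1342.5 + 1184.6 = 2527.1 kPa.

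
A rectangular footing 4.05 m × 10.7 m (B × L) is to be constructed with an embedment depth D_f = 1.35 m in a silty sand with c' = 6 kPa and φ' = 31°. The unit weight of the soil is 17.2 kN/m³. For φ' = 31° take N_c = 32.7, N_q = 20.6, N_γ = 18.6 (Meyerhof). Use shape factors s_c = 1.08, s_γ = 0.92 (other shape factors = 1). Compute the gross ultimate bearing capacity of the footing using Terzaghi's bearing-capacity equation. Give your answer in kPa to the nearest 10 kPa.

q_ult ≈ 1290 kPa

q = γ·D_f = 17.2 × 1.35 = 23.22 kPa.
c·N_c·s_c = 6 × 32.7 × 1.08 = 211.9 kPa
q·N_q = 23.22 × 20.6 = 478.33 kPa
0.5·γ·B·N_γ·s_γ = 0.5 × 17.2 × 4.05 × 18.6 × 0.92 = 596.01 kPa
q_ult = 211.9 + 478.33 + 596.01 = 1286.2 kPa.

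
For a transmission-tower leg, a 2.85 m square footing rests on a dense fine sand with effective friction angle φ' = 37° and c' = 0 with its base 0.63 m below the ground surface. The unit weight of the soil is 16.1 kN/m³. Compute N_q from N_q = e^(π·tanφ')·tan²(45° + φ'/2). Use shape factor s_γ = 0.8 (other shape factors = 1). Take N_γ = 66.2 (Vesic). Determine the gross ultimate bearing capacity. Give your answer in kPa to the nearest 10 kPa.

q_ult ≈ 1650 kPa

tan37° = 0.7536, so N_q = e^(π×0.7536)·tan²(63.5°) = 10.669 × 4.023 = 42.92.
q = γ·D_f = 16.1 × 0.63 = 10.143 kPa.
q·N_q = 10.143 × 42.92 = 435.34 kPa
0.5·γ·B·N_γ·s_γ = 0.5 × 16.1 × 2.85 × 66.2 × 0.8 = 1215 kPa
q_ult = 435.34 + 1215 = 1650.4 kPa.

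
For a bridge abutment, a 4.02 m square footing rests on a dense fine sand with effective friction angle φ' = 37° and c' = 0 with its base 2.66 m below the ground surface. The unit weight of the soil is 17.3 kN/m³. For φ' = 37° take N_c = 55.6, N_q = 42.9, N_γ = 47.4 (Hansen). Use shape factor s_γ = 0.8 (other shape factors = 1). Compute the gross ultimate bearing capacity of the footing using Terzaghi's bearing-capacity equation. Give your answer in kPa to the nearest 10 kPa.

q_ult ≈ 3290 kPa

q = γ·D_f = 17.3 × 2.66 = 46.018 kPa.
q·N_q = 46.018 × 42.9 = 1974.2 kPa
0.5·γ·B·N_γ·s_γ = 0.5 × 17.3 × 4.02 × 47.4 × 0.8 = 1318.6 kPa
q_ult = 1974.2 + 1318.6 = 3292.8 kPa.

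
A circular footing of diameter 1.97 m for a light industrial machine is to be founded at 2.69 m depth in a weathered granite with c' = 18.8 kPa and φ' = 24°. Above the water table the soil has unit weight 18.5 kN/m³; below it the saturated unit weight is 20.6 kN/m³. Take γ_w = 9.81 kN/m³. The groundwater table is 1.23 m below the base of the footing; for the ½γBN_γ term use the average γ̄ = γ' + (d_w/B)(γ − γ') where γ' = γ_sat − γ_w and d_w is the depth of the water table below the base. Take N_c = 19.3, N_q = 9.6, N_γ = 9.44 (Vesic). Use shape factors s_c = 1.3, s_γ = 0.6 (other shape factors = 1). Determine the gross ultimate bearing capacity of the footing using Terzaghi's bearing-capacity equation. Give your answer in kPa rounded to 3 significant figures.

Overburden at base level: q = 18.5 × 2.69 = 49.765 kPa.
The water table is 1.23 m below the base (< B = 1.97 m), so the ½γBN_γ term uses γ̄ = γ' + (d_w/B)(γ − γ') = 10.79 + (1.23/1.97)(18.5 − 10.79) = 15.604 kN/m³.
Cohesion term c·N_c·s_c = 18.8 × 19.3 × 1.3 = 471.69 kPa; surcharge term q·N_q = 49.765 × 9.6 = 477.74 kPa; self-weight term 0.5·γ·B·N_γ·s_γ = 0.5 × 15.604 × 1.97 × 9.44 × 0.6 = 87.055 kPa.
q_ult = 471.69 + 477.74 + 87.055 = 1036.5 kPa.

q_ult ≈ 1040 kPa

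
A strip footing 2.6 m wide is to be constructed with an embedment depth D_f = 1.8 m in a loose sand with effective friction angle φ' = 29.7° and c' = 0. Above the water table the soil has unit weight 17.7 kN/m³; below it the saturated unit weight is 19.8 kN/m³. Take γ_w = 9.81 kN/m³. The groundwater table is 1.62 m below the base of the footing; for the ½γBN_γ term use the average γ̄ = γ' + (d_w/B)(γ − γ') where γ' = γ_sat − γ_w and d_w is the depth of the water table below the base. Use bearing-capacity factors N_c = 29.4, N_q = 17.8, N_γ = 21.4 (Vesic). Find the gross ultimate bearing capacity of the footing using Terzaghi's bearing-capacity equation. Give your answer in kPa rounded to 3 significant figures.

q_ult ≈ 979 kPa

Effective surcharge at the founding depth q = γ·D_f = 17.7 × 1.8 = 31.86 kPa.
With d_w = 1.62 m < B, γ̄ = 9.99 + (1.62/2.6) × (17.7 − 9.99) = 14.794 kN/m³.
q_ult = q·N_q + 0.5·γ·B·N_γ
     = 31.86 × 17.8 + 0.5 × 14.794 × 2.6 × 21.4
     = 567.11 + 411.57 = 978.67 kPa.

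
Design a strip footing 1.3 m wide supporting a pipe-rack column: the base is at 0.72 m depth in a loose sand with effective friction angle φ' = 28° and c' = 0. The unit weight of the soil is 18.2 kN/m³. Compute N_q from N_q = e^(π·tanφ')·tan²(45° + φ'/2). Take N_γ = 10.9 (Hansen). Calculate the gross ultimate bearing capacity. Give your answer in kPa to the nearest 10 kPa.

tan28° = 0.5317, so N_q = e^(π×0.5317)·tan²(59°) = 5.314 × 2.77 = 14.72.
q = γ·D_f = 18.2 × 0.72 = 13.104 kPa.
q·N_q = 13.104 × 14.72 = 192.89 kPa
0.5·γ·B·N_γ = 0.5 × 18.2 × 1.3 × 10.9 = 128.95 kPa
q_ult = 192.89 + 128.95 = 321.84 kPa.

q_ult ≈ 320 kPa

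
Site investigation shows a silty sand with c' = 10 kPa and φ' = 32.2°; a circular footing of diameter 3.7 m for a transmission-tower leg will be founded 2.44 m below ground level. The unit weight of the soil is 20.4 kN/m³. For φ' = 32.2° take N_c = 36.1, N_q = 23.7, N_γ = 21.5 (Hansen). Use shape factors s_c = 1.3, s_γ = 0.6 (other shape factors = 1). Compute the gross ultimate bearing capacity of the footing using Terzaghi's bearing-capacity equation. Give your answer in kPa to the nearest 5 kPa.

q_ult ≈ 2135 kPa

Overburden at base level: q = 20.4 × 2.44 = 49.776 kPa.
Cohesion term c·N_c·s_c = 10 × 36.1 × 1.3 = 469.3 kPa; surcharge term q·N_q = 49.776 × 23.7 = 1179.7 kPa; self-weight term 0.5·γ·B·N_γ·s_γ = 0.5 × 20.4 × 3.7 × 21.5 × 0.6 = 486.85 kPa.
q_ult = 469.3 + 1179.7 + 486.85 = 2135.8 kPa.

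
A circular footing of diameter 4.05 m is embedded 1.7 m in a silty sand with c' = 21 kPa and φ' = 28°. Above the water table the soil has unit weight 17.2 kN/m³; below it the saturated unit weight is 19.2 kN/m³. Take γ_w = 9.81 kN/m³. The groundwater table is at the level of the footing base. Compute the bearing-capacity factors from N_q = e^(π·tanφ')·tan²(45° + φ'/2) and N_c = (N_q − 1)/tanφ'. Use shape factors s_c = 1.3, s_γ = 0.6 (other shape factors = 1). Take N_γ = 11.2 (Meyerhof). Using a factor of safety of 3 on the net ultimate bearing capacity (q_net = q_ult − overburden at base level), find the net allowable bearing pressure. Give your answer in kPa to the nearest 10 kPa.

N_q = e^(π·tan28°)·tan²(59°) = 14.72; N_c = (N_q − 1)/tanφ' = 25.8.
Overburden at base level: q = 17.2 × 1.7 = 29.24 kPa.
Below the base the soil is submerged, so the ½γBN_γ term uses γ' = 19.2 − 9.81 = 9.39 kN/m³.
Cohesion term c·N_c·s_c = 21 × 25.803 × 1.3 = 704.43 kPa; surcharge term q·N_q = 29.24 × 14.72 = 430.41 kPa; self-weight term 0.5·γ·B·N_γ·s_γ = 0.5 × 9.39 × 4.05 × 11.2 × 0.6 = 127.78 kPa.
q_ult = 704.43 + 430.41 + 127.78 = 1262.6 kPa.
q_net = 1262.6 − 29.24 = 1233.4 kPa.
q_all(net) = 1233.4 / 3 = 411.13 kPa.

q_all(net) ≈ 410 kPa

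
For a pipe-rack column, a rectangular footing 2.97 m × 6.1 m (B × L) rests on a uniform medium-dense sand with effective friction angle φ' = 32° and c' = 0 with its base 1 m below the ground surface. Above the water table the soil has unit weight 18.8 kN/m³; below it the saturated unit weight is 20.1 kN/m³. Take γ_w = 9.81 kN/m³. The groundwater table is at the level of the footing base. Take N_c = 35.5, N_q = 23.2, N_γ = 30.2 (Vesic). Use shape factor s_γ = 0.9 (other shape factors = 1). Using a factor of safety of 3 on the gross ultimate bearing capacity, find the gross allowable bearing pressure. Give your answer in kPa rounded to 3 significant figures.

Effective surcharge at the founding depth q = γ·D_f = 18.8 × 1 = 18.8 kPa.
The water table coincides with the base, so in the self-weight term γ → γ' = 10.29 kN/m³.
q_ult = q·N_q + 0.5·γ·B·N_γ·s_γ
     = 18.8 × 23.2 + 0.5 × 10.29 × 2.97 × 30.2 × 0.9
     = 436.16 + 415.33 = 851.49 kPa.
q_all = 851.49 / 3 = 283.83 kPa.

q_all ≈ 284 kPa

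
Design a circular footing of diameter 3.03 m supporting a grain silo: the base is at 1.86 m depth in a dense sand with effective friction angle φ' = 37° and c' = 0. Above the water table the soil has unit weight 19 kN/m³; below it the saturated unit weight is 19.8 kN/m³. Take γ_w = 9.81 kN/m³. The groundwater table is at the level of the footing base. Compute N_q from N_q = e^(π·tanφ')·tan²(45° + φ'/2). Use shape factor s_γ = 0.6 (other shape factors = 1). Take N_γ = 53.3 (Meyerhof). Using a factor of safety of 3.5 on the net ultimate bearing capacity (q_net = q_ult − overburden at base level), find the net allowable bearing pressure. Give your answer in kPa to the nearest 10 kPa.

N_q = e^(π·tan37°)·tan²(63.5°) = 42.92.
Overburden at base level: q = 19 × 1.86 = 35.34 kPa.
Below the base the soil is submerged, so the ½γBN_γ term uses γ' = 19.8 − 9.81 = 9.99 kN/m³.
Surcharge term q·N_q = 35.34 × 42.92 = 1516.8 kPa; self-weight term 0.5·γ·B·N_γ·s_γ = 0.5 × 9.99 × 3.03 × 53.3 × 0.6 = 484.01 kPa.
q_ult = 1516.8 + 484.01 = 2000.8 kPa.
q_net = 2000.8 − 35.34 = 1965.5 kPa.
q_all(net) = 1965.5 / 3.5 = 561.56 kPa.

q_all(net) ≈ 560 kPa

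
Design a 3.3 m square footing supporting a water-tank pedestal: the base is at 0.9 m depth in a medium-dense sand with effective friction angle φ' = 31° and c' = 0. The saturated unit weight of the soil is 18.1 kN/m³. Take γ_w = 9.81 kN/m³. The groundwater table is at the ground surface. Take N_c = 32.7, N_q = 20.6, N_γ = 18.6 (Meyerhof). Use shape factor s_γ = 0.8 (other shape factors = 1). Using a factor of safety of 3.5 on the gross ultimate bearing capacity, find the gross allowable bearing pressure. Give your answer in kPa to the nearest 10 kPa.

q_all ≈ 100 kPa

Water table at ground surface, so effective unit weight γ' = 18.1 − 9.81 = 8.29 kN/m³ is used throughout; overburden q = 8.29 × 0.9 = 7.461 kPa; the same γ' applies in the ½γBN_γ term.
Surcharge term q·N_q = 7.461 × 20.6 = 153.7 kPa; self-weight term 0.5·γ·B·N_γ·s_γ = 0.5 × 8.29 × 3.3 × 18.6 × 0.8 = 203.54 kPa.
q_ult = 153.7 + 203.54 = 357.23 kPa.
q_all = 357.23 / 3.5 = 102.07 kPa.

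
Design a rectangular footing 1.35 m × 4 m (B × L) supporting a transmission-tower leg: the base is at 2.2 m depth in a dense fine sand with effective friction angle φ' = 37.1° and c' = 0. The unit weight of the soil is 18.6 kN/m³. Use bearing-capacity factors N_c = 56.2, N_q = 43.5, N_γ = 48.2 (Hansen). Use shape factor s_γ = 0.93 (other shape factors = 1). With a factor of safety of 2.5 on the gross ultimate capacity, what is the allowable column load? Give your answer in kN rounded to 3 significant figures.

P_all ≈ 5060 kN

q = γ·D_f = 18.6 × 2.2 = 40.92 kPa.
q·N_q = 40.92 × 43.5 = 1780 kPa
0.5·γ·B·N_γ·s_γ = 0.5 × 18.6 × 1.35 × 48.2 × 0.93 = 562.79 kPa
q_ult = 1780 + 562.79 = 2342.8 kPa.
Gross allowable pressure q_all = 2342.8 / 2.5 = 937.12 kPa.
Footing area = 5.4 m², so allowable column load = 937.12 × 5.4 = 5060.5 kN.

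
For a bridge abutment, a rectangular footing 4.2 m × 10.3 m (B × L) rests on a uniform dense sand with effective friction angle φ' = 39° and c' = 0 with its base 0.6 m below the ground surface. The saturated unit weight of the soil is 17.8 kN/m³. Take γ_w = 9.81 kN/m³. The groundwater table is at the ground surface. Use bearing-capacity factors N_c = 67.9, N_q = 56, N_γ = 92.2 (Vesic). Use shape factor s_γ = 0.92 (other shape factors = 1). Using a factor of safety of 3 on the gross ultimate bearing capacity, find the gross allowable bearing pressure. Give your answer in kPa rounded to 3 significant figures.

γ' = 17.8 − 9.81 = 7.99 kN/m³ (submerged throughout). q = 7.99 × 0.6 = 4.794 kPa; the same γ' applies in the ½γBN_γ term.
q·N_q = 4.794 × 56 = 268.46 kPa
0.5·γ·B·N_γ·s_γ = 0.5 × 7.99 × 4.2 × 92.2 × 0.92 = 1423.3 kPa
q_ult = 268.46 + 1423.3 = 1691.7 kPa.
q_all = 1691.7 / 3 = 563.91 kPa.

q_all ≈ 564 kPa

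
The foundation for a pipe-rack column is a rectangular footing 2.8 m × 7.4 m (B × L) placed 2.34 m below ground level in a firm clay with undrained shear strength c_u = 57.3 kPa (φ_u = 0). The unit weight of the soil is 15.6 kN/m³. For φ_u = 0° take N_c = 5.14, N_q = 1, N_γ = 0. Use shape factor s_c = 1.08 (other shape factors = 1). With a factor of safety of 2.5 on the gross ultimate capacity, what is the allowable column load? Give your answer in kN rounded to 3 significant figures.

P_all ≈ 2940 kN

Overburden at base level: q = 15.6 × 2.34 = 36.504 kPa.
Cohesion term c·N_c·s_c = 57.3 × 5.14 × 1.08 = 318.08 kPa; surcharge term q·N_q = 36.504 × 1 = 36.504 kPa.
q_ult = 318.08 + 36.504 = 354.59 kPa.
Gross allowable pressure q_all = 354.59 / 2.5 = 141.84 kPa.
Footing area = 20.72 m², so allowable column load = 141.84 × 20.72 = 2938.8 kN.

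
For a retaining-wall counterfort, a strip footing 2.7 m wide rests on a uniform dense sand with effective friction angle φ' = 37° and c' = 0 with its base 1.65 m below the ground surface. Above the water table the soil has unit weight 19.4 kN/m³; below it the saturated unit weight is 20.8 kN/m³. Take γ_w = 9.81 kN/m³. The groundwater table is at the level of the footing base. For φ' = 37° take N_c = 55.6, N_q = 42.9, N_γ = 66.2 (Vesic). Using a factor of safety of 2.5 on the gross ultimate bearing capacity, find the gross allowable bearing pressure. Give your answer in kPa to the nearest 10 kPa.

q_all ≈ 940 kPa

Effective surcharge at the founding depth q = γ·D_f = 19.4 × 1.65 = 32.01 kPa.
The water table coincides with the base, so in the self-weight term γ → γ' = 10.99 kN/m³.
q_ult = q·N_q + 0.5·γ·B·N_γ
     = 32.01 × 42.9 + 0.5 × 10.99 × 2.7 × 66.2
     = 1373.2 + 982.18 = 2355.4 kPa.
q_all = 2355.4 / 2.5 = 942.16 kPa.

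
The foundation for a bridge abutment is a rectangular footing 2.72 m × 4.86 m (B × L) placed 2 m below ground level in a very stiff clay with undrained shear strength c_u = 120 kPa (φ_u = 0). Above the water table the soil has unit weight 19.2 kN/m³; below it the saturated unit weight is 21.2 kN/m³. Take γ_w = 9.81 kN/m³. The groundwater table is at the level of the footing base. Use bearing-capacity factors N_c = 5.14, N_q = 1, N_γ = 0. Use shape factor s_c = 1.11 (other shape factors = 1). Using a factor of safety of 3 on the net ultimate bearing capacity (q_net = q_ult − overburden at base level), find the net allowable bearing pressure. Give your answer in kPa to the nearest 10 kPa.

Effective surcharge at the founding depth q = γ·D_f = 19.2 × 2 = 38.4 kPa.
q_ult = c·N_c·s_c + q·N_q
     = 120 × 5.14 × 1.11 + 38.4 × 1
     = 684.65 + 38.4 = 723.05 kPa.
q_net = 723.05 − 38.4 = 684.65 kPa.
q_all(net) = 684.65 / 3 = 228.22 kPa.

q_all(net) ≈ 230 kPa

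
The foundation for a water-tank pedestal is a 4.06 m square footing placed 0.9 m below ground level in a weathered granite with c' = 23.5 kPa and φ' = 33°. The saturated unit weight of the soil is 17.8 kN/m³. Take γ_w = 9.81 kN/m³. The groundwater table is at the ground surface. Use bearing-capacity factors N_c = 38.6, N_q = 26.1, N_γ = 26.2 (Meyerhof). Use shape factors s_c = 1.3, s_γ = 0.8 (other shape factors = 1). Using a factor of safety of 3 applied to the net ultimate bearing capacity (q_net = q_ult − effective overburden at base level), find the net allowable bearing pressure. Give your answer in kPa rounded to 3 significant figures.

γ' = 17.8 − 9.81 = 7.99 kN/m³ (submerged throughout). q = 7.99 × 0.9 = 7.191 kPa; the same γ' applies in the ½γBN_γ term.
c·N_c·s_c = 23.5 × 38.6 × 1.3 = 1179.2 kPa
q·N_q = 7.191 × 26.1 = 187.69 kPa
0.5·γ·B·N_γ·s_γ = 0.5 × 7.99 × 4.06 × 26.2 × 0.8 = 339.96 kPa
q_ult = 1179.2 + 187.69 + 339.96 = 1706.9 kPa.
Net ultimate: q_net = 1706.9 − 7.191 = 1699.7 kPa.
q_all(net) = 1699.7 / 3 = 566.56 kPa.

q_all(net) ≈ 567 kPa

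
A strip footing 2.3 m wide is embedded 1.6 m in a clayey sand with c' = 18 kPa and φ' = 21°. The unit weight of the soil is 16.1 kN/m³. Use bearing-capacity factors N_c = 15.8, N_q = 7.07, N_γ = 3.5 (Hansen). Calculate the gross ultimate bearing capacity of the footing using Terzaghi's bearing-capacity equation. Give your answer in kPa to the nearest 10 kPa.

Overburden at base level: q = 16.1 × 1.6 = 25.76 kPa.
Cohesion term c·N_c = 18 × 15.8 = 284.4 kPa; surcharge term q·N_q = 25.76 × 7.07 = 182.12 kPa; self-weight term 0.5·γ·B·N_γ = 0.5 × 16.1 × 2.3 × 3.5 = 64.803 kPa.
q_ult = 284.4 + 182.12 + 64.803 = 531.33 kPa.

q_ult ≈ 530 kPa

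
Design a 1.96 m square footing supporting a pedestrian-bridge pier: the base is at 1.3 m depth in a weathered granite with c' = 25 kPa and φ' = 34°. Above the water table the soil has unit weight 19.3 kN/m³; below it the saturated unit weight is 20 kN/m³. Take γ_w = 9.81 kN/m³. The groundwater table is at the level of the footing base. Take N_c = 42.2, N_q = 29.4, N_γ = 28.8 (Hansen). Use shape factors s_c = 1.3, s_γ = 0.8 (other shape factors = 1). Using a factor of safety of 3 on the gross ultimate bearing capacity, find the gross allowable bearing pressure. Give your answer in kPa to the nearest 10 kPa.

q_all ≈ 780 kPa

Effective surcharge at the founding depth q = γ·D_f = 19.3 × 1.3 = 25.09 kPa.
The water table coincides with the base, so in the self-weight term γ → γ' = 10.19 kN/m³.
q_ult = c·N_c·s_c + q·N_q + 0.5·γ·B·N_γ·s_γ
     = 25 × 42.2 × 1.3 + 25.09 × 29.4 + 0.5 × 10.19 × 1.96 × 28.8 × 0.8
     = 1371.5 + 737.65 + 230.08 = 2339.2 kPa.
q_all = 2339.2 / 3 = 779.74 kPa.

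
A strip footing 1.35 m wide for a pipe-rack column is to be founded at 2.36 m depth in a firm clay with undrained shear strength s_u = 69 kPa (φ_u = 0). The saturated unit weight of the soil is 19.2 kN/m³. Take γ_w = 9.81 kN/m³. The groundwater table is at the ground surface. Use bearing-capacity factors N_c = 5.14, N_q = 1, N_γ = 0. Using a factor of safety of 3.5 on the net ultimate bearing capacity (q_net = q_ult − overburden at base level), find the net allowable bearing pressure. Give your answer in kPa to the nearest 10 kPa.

q_all(net) ≈ 100 kPa

γ' = 19.2 − 9.81 = 9.39 kN/m³ (submerged throughout). q = 9.39 × 2.36 = 22.16 kPa.
c·N_c = 69 × 5.14 = 354.66 kPa
q·N_q = 22.16 × 1 = 22.16 kPa
q_ult = 354.66 + 22.16 = 376.82 kPa.
q_net = 376.82 − 22.16 = 354.66 kPa.
q_all(net) = 354.66 / 3.5 = 101.33 kPa.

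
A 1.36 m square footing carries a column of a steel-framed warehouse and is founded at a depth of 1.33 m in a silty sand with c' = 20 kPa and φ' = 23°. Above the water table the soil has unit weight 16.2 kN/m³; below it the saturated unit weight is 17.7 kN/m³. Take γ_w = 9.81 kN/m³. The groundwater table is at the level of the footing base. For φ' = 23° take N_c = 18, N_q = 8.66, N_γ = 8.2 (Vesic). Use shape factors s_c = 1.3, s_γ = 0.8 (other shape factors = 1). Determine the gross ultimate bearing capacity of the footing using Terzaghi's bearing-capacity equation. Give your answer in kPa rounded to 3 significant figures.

Effective surcharge at the founding depth q = γ·D_f = 16.2 × 1.33 = 21.546 kPa.
The water table coincides with the base, so in the self-weight term γ → γ' = 7.89 kN/m³.
q_ult = c·N_c·s_c + q·N_q + 0.5·γ·B·N_γ·s_γ
     = 20 × 18 × 1.3 + 21.546 × 8.66 + 0.5 × 7.89 × 1.36 × 8.2 × 0.8
     = 468 + 186.59 + 35.196 = 689.78 kPa.

q_ult ≈ 690 kPa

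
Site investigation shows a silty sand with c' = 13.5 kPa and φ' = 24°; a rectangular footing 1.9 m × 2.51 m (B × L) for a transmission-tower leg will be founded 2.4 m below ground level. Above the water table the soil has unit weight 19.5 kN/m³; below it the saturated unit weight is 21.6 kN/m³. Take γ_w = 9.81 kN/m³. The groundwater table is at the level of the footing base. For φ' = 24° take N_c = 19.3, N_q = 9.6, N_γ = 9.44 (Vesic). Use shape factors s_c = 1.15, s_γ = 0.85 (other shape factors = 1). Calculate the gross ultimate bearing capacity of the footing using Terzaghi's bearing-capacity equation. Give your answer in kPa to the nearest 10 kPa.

q_ult ≈ 840 kPa

q = γ·D_f = 19.5 × 2.4 = 46.8 kPa.
For the ½γBN_γ term take γ' = 21.6 − 9.81 = 11.79 kN/m³ (soil below base is submerged).
c·N_c·s_c = 13.5 × 19.3 × 1.15 = 299.63 kPa
q·N_q = 46.8 × 9.6 = 449.28 kPa
0.5·γ·B·N_γ·s_γ = 0.5 × 11.79 × 1.9 × 9.44 × 0.85 = 89.873 kPa
q_ult = 299.63 + 449.28 + 89.873 = 838.79 kPa.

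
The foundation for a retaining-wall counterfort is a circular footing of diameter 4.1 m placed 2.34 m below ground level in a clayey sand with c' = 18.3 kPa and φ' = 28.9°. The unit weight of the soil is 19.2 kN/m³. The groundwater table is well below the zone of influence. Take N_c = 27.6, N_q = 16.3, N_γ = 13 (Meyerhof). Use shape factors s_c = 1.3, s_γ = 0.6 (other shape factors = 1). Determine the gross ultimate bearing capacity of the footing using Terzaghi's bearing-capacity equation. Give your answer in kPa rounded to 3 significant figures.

q_ult ≈ 1700 kPa

Effective surcharge at the founding depth q = γ·D_f = 19.2 × 2.34 = 44.928 kPa.
q_ult = c·N_c·s_c + q·N_q + 0.5·γ·B·N_γ·s_γ
     = 18.3 × 27.6 × 1.3 + 44.928 × 16.3 + 0.5 × 19.2 × 4.1 × 13 × 0.6
     = 656.6 + 732.33 + 307.01 = 1695.9 kPa.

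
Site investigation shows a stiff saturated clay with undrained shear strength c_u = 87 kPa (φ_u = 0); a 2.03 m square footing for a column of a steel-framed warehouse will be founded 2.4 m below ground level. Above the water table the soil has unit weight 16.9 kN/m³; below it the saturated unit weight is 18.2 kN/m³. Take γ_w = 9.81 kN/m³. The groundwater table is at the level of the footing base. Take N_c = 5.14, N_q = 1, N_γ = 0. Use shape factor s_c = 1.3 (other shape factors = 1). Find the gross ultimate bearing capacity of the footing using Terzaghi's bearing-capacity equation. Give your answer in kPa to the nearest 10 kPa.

Overburden at base level: q = 16.9 × 2.4 = 40.56 kPa.
Cohesion term c·N_c·s_c = 87 × 5.14 × 1.3 = 581.33 kPa; surcharge term q·N_q = 40.56 × 1 = 40.56 kPa.
q_ult = 581.33 + 40.56 = 621.89 kPa.

q_ult ≈ 620 kPa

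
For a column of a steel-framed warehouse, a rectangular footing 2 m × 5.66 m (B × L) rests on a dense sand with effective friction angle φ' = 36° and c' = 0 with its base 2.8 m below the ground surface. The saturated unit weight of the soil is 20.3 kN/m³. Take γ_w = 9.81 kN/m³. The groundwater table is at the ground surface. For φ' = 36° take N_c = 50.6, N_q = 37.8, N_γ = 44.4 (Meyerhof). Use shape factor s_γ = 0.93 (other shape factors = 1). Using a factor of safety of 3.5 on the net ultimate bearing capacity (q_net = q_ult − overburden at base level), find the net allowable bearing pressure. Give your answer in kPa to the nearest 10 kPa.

q_all(net) ≈ 430 kPa

γ' = 20.3 − 9.81 = 10.49 kN/m³ (submerged throughout). q = 10.49 × 2.8 = 29.372 kPa; the same γ' applies in the ½γBN_γ term.
q·N_q = 29.372 × 37.8 = 1110.3 kPa
0.5·γ·B·N_γ·s_γ = 0.5 × 10.49 × 2 × 44.4 × 0.93 = 433.15 kPa
q_ult = 1110.3 + 433.15 = 1543.4 kPa.
q_net = 1543.4 − 29.372 = 1514 kPa.
q_all(net) = 1514 / 3.5 = 432.58 kPa.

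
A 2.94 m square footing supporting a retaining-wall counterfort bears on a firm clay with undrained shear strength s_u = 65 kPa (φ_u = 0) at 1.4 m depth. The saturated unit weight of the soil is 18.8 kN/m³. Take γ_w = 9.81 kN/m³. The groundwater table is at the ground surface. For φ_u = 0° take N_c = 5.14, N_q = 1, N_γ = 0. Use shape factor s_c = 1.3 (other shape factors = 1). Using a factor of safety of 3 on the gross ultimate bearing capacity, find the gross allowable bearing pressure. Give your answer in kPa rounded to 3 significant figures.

With the water table at the surface the whole profile is submerged: γ' = 18.8 − 9.81 = 8.99 kN/m³, so q = γ'·D_f = 12.586 kPa.
q_ult = c·N_c·s_c + q·N_q
     = 65 × 5.14 × 1.3 + 12.586 × 1
     = 434.33 + 12.586 = 446.92 kPa.
q_all = 446.92 / 3 = 148.97 kPa.

q_all ≈ 149 kPa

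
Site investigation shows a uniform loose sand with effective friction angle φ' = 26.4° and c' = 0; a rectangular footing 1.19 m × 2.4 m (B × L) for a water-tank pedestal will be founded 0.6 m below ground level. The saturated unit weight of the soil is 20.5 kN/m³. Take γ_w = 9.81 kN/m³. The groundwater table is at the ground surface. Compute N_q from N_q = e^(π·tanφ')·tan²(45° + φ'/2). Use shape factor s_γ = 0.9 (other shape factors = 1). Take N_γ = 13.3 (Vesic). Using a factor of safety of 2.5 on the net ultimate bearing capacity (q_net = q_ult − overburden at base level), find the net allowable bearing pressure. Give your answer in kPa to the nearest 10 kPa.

N_q = e^(π·tan26.4°)·tan²(58.2°) = 12.37.
γ' = 20.5 − 9.81 = 10.69 kN/m³ (submerged throughout). q = 10.69 × 0.6 = 6.414 kPa; the same γ' applies in the ½γBN_γ term.
q·N_q = 6.414 × 12.373 = 79.358 kPa
0.5·γ·B·N_γ·s_γ = 0.5 × 10.69 × 1.19 × 13.3 × 0.9 = 76.136 kPa
q_ult = 79.358 + 76.136 = 155.49 kPa.
q_net = 155.49 − 6.414 = 149.08 kPa.
q_all(net) = 149.08 / 2.5 = 59.632 kPa.

q_all(net) ≈ 60 kPa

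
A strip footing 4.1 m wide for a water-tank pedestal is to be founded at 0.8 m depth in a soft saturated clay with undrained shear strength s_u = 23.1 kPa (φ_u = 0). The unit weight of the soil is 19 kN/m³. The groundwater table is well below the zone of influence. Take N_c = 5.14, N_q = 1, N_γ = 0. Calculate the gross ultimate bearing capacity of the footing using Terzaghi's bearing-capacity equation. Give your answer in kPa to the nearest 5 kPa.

Overburden at base level: q = 19 × 0.8 = 15.2 kPa.
Cohesion term c·N_c = 23.1 × 5.14 = 118.73 kPa; surcharge term q·N_q = 15.2 × 1 = 15.2 kPa.
q_ult = 118.73 + 15.2 = 133.93 kPa.

q_ult ≈ 135 kPa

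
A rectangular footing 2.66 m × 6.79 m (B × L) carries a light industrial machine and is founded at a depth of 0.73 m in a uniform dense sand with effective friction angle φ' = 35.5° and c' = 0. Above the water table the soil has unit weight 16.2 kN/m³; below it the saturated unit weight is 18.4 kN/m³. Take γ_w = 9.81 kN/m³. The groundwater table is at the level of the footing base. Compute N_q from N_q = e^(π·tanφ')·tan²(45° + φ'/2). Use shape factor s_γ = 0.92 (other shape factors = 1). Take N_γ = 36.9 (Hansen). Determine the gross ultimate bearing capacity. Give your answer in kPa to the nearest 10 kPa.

q_ult ≈ 810 kPa

tan35.5° = 0.7133, so N_q = e^(π×0.7133)·tan²(62.75°) = 9.402 × 3.77 = 35.44.
Effective surcharge at the founding depth q = γ·D_f = 16.2 × 0.73 = 11.826 kPa.
The water table coincides with the base, so in the self-weight term γ → γ' = 8.59 kN/m³.
q_ult = q·N_q + 0.5·γ·B·N_γ·s_γ
     = 11.826 × 35.443 + 0.5 × 8.59 × 2.66 × 36.9 × 0.92
     = 419.15 + 387.85 = 806.99 kPa.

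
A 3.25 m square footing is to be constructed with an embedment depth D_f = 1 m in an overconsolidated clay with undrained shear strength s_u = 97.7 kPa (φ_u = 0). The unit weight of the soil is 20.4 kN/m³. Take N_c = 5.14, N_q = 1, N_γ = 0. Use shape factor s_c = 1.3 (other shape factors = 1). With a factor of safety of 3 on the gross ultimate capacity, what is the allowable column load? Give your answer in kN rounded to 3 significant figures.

P_all ≈ 2370 kN

q = γ·D_f = 20.4 × 1 = 20.4 kPa.
c·N_c·s_c = 97.7 × 5.14 × 1.3 = 652.83 kPa
q·N_q = 20.4 × 1 = 20.4 kPa
q_ult = 652.83 + 20.4 = 673.23 kPa.
Gross allowable pressure q_all = 673.23 / 3 = 224.41 kPa.
Footing area = 10.5625 m², so allowable column load = 224.41 × 10.5625 = 2370.3 kN.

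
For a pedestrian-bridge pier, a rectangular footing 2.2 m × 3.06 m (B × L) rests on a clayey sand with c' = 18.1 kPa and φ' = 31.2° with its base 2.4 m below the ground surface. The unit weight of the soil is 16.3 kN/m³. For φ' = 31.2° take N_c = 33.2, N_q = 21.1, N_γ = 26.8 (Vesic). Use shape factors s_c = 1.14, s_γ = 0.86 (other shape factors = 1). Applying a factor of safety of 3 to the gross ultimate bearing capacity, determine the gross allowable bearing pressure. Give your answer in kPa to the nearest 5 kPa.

Overburden at base level: q = 16.3 × 2.4 = 39.12 kPa.
Cohesion term c·N_c·s_c = 18.1 × 33.2 × 1.14 = 685.05 kPa; surcharge term q·N_q = 39.12 × 21.1 = 825.43 kPa; self-weight term 0.5·γ·B·N_γ·s_γ = 0.5 × 16.3 × 2.2 × 26.8 × 0.86 = 413.25 kPa.
q_ult = 685.05 + 825.43 + 413.25 = 1923.7 kPa.
q_all = q_ult / FS = 1923.7 / 3 = 641.24 kPa.

q_all ≈ 640 kPa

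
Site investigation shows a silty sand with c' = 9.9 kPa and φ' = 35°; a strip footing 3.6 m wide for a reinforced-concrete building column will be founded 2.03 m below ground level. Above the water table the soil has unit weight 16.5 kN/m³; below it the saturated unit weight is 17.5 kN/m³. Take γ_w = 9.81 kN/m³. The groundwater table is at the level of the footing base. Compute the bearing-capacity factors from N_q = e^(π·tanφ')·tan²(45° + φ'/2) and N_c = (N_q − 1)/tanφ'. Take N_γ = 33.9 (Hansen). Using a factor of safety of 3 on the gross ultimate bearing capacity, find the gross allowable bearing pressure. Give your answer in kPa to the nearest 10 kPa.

q_all ≈ 680 kPa

N_q = e^(π·tan35°)·tan²(62.5°) = 33.3; N_c = (N_q − 1)/tanφ' = 46.12.
q = γ·D_f = 16.5 × 2.03 = 33.495 kPa.
For the ½γBN_γ term take γ' = 17.5 − 9.81 = 7.69 kN/m³ (soil below base is submerged).
c·N_c = 9.9 × 46.124 = 456.62 kPa
q·N_q = 33.495 × 33.296 = 1115.3 kPa
0.5·γ·B·N_γ = 0.5 × 7.69 × 3.6 × 33.9 = 469.24 kPa
q_ult = 456.62 + 1115.3 + 469.24 = 2041.1 kPa.
q_all = 2041.1 / 3 = 680.37 kPa.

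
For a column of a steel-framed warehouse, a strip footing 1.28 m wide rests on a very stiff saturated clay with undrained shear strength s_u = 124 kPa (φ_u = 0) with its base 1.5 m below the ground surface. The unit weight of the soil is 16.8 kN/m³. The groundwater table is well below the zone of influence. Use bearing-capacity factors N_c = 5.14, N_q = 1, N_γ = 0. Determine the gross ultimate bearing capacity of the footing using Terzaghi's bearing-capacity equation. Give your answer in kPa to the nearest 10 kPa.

q = γ·D_f = 16.8 × 1.5 = 25.2 kPa.
c·N_c = 124 × 5.14 = 637.36 kPa
q·N_q = 25.2 × 1 = 25.2 kPa
q_ult = 637.36 + 25.2 = 662.56 kPa.

q_ult ≈ 660 kPa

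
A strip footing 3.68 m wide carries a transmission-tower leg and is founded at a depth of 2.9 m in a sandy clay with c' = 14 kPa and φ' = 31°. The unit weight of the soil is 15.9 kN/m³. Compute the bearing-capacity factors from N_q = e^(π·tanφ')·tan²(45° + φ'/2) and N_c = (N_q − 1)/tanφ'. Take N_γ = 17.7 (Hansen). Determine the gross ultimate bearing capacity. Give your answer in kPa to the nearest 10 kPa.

tan31° = 0.6009, so N_q = e^(π×0.6009)·tan²(60.5°) = 6.604 × 3.124 = 20.63.
N_c = (20.63 − 1)/tan31° = 32.67.
Effective surcharge at the founding depth q = γ·D_f = 15.9 × 2.9 = 46.11 kPa.
q_ult = c·N_c + q·N_q + 0.5·γ·B·N_γ
     = 14 × 32.671 + 46.11 × 20.631 + 0.5 × 15.9 × 3.68 × 17.7
     = 457.4 + 951.29 + 517.83 = 1926.5 kPa.

q_ult ≈ 1930 kPa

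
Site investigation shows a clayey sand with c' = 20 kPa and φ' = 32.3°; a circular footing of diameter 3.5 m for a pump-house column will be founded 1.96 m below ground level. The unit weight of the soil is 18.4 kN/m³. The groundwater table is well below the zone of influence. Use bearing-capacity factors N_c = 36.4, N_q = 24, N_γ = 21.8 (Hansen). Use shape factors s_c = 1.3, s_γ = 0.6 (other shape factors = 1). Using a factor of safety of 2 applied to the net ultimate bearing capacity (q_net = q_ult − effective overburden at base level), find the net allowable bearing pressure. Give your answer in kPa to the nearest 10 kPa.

Overburden at base level: q = 18.4 × 1.96 = 36.064 kPa.
Cohesion term c·N_c·s_c = 20 × 36.4 × 1.3 = 946.4 kPa; surcharge term q·N_q = 36.064 × 24 = 865.54 kPa; self-weight term 0.5·γ·B·N_γ·s_γ = 0.5 × 18.4 × 3.5 × 21.8 × 0.6 = 421.18 kPa.
q_ult = 946.4 + 865.54 + 421.18 = 2233.1 kPa.
Net ultimate: q_net = 2233.1 − 36.064 = 2197 kPa.
q_all(net) = 2197 / 2 = 1098.5 kPa.

q_all(net) ≈ 1100 kPa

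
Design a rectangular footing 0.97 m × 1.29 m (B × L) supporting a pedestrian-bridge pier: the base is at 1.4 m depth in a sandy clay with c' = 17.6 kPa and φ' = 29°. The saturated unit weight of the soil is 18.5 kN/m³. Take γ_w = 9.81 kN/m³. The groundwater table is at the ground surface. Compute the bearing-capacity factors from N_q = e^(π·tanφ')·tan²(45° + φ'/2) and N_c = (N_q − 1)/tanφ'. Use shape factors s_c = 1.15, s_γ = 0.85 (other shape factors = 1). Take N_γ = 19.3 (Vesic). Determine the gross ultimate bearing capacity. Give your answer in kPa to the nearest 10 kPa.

tan29° = 0.5543, so N_q = e^(π×0.5543)·tan²(59.5°) = 5.705 × 2.882 = 16.44.
N_c = (16.44 − 1)/tan29° = 27.86.
With the water table at the surface the whole profile is submerged: γ' = 18.5 − 9.81 = 8.69 kN/m³, so q = γ'·D_f = 12.166 kPa; the same γ' applies in the ½γBN_γ term.
q_ult = c·N_c·s_c + q·N_q + 0.5·γ·B·N_γ·s_γ
     = 17.6 × 27.86 × 1.15 + 12.166 × 16.443 + 0.5 × 8.69 × 0.97 × 19.3 × 0.85
     = 563.9 + 200.05 + 69.141 = 833.09 kPa.

q_ult ≈ 830 kPa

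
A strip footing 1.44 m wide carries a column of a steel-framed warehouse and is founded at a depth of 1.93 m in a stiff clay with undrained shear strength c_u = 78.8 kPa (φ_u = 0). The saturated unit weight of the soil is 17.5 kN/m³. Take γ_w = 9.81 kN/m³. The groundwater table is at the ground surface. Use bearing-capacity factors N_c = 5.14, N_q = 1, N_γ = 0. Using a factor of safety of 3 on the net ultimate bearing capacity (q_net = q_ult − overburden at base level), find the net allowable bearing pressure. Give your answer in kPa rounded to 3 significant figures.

γ' = 17.5 − 9.81 = 7.69 kN/m³ (submerged throughout). q = 7.69 × 1.93 = 14.842 kPa.
c·N_c = 78.8 × 5.14 = 405.03 kPa
q·N_q = 14.842 × 1 = 14.842 kPa
q_ult = 405.03 + 14.842 = 419.87 kPa.
q_net = 419.87 − 14.842 = 405.03 kPa.
q_all(net) = 405.03 / 3 = 135.01 kPa.

q_all(net) ≈ 135 kPa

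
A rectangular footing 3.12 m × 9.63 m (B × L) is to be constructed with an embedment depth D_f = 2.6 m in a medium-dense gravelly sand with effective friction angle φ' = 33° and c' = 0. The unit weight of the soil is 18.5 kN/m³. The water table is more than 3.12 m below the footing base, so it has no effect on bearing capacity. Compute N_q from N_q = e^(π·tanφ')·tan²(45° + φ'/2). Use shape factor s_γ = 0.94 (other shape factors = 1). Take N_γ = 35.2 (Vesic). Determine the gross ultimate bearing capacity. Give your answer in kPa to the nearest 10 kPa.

q_ult ≈ 2210 kPa

tan33° = 0.6494, so N_q = e^(π×0.6494)·tan²(61.5°) = 7.692 × 3.392 = 26.09.
Effective surcharge at the founding depth q = γ·D_f = 18.5 × 2.6 = 48.1 kPa.
q_ult = q·N_q + 0.5·γ·B·N_γ·s_γ
     = 48.1 × 26.092 + 0.5 × 18.5 × 3.12 × 35.2 × 0.94
     = 1255 + 954.92 = 2209.9 kPa.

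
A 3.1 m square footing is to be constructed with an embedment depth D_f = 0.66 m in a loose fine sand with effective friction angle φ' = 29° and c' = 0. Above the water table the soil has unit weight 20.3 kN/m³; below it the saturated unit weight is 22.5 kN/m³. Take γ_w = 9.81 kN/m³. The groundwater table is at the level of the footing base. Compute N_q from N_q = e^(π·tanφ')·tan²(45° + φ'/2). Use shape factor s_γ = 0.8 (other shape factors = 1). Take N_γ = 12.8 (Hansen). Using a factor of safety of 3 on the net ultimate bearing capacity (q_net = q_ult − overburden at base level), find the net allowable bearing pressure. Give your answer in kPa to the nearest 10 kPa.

q_all(net) ≈ 140 kPa

N_q = e^(π·tan29°)·tan²(59.5°) = 16.44.
Overburden at base level: q = 20.3 × 0.66 = 13.398 kPa.
Below the base the soil is submerged, so the ½γBN_γ term uses γ' = 22.5 − 9.81 = 12.69 kN/m³.
Surcharge term q·N_q = 13.398 × 16.443 = 220.31 kPa; self-weight term 0.5·γ·B·N_γ·s_γ = 0.5 × 12.69 × 3.1 × 12.8 × 0.8 = 201.42 kPa.
q_ult = 220.31 + 201.42 = 421.72 kPa.
q_net = 421.72 − 13.398 = 408.33 kPa.
q_all(net) = 408.33 / 3 = 136.11 kPa.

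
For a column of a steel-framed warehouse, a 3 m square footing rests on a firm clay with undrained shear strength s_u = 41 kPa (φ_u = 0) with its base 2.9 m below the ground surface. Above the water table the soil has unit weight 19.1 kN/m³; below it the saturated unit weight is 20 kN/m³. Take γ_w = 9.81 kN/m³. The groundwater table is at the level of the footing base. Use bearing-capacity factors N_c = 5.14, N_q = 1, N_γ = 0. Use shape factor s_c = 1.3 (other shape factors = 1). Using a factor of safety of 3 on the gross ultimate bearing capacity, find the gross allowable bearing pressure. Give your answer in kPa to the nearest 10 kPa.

q_all ≈ 110 kPa

Overburden at base level: q = 19.1 × 2.9 = 55.39 kPa.
Cohesion term c·N_c·s_c = 41 × 5.14 × 1.3 = 273.96 kPa; surcharge term q·N_q = 55.39 × 1 = 55.39 kPa.
q_ult = 273.96 + 55.39 = 329.35 kPa.
q_all = 329.35 / 3 = 109.78 kPa.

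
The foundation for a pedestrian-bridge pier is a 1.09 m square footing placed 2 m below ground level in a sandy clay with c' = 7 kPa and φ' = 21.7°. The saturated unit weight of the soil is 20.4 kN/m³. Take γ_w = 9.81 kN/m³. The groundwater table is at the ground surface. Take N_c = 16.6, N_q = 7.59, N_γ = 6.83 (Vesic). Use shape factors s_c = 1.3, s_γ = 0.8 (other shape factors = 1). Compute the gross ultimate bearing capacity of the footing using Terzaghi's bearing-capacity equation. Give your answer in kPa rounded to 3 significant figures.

Water table at ground surface, so effective unit weight γ' = 20.4 − 9.81 = 10.59 kN/m³ is used throughout; overburden q = 10.59 × 2 = 21.18 kPa; the same γ' applies in the ½γBN_γ term.
Cohesion term c·N_c·s_c = 7 × 16.6 × 1.3 = 151.06 kPa; surcharge term q·N_q = 21.18 × 7.59 = 160.76 kPa; self-weight term 0.5·γ·B·N_γ·s_γ = 0.5 × 10.59 × 1.09 × 6.83 × 0.8 = 31.536 kPa.
q_ult = 151.06 + 160.76 + 31.536 = 343.35 kPa.

q_ult ≈ 343 kPa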